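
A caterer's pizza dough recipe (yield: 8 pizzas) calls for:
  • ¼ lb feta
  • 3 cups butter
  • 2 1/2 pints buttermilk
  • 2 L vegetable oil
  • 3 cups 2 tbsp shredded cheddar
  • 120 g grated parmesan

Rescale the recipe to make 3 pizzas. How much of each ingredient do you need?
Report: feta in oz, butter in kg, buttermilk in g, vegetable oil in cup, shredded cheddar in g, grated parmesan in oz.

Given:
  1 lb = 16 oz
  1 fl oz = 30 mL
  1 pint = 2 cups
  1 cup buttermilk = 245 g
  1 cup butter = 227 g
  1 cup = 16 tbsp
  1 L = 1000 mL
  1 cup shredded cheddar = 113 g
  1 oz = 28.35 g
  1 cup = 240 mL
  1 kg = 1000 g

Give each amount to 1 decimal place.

feta: 1.5 oz; butter: 0.3 kg; buttermilk: 459.4 g; vegetable oil: 3.1 cup; shredded cheddar: 132.4 g; grated parmesan: 1.6 oz

Scaling factor: 3/8 = 0.375.
feta: 0.25 lb × 3/8 × 16 oz/lb = 1.5 oz
butter: 3 cup × 3/8 × 227 g/cup ÷ 1000 g/kg ≈ 0.3 kg
buttermilk: 2.5 pint × 3/8 × 2 cup/pint × 245 g/cup ≈ 459.4 g
vegetable oil: 2 L × 3/8 × 1000 mL/L ÷ 240 mL/cup ≈ 3.1 cup
shredded cheddar: (3 cup + 2 tbsp = 3.125 cup) × 3/8 × 113 g/cup ≈ 132.4 g
grated parmesan: 120 g × 3/8 ÷ 28.35 g/oz ≈ 1.6 oz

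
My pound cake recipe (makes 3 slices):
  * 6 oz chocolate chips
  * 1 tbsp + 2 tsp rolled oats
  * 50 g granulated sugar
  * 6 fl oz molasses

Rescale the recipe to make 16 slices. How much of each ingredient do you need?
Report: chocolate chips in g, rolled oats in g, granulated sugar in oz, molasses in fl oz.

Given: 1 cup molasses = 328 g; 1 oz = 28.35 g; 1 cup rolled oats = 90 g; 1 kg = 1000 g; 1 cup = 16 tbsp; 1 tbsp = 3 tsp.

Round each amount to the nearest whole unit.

Scaling factor: 16/3.
chocolate chips: 6 oz × 16/3 × 28.35 g/oz ≈ 907 g
rolled oats: (1 tbsp + 2 tsp = 5/3 tbsp) × 16/3 ÷ 16 tbsp/cup × 90 g/cup = 50 g
granulated sugar: 50 g × 16/3 ÷ 28.35 g/oz ≈ 9 oz
molasses: 6 fl oz × 16/3 = 32 fl oz

chocolate chips: 907 g; rolled oats: 50 g; granulated sugar: 9 oz; molasses: 32 fl oz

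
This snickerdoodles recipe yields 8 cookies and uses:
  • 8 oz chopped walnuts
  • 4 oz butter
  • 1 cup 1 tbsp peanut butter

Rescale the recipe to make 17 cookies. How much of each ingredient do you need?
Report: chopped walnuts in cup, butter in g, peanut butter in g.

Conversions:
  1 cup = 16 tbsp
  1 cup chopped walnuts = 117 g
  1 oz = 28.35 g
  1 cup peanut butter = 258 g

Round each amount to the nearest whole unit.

Scaling factor: 17/8 = 2.125.
chopped walnuts: 8 oz × 17/8 × 28.35 g/oz ÷ 117 g/cup ≈ 4 cup
butter: 4 oz × 17/8 × 28.35 g/oz ≈ 241 g
peanut butter: (1 cup + 1 tbsp = 1.0625 cup) × 17/8 × 258 g/cup ≈ 583 g

chopped walnuts: 4 cup; butter: 241 g; peanut butter: 583 g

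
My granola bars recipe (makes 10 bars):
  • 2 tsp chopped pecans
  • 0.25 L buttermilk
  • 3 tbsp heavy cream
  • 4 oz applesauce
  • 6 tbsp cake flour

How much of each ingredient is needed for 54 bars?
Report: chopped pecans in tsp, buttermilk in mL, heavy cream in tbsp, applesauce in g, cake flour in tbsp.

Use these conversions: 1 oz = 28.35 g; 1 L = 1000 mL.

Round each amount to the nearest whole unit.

chopped pecans: 11 tsp; buttermilk: 1350 mL; heavy cream: 16 tbsp; applesauce: 612 g; cake flour: 32 tbsp

Scaling factor: 54/10 = 27/5 = 5.4.
chopped pecans: 2 tsp × 27/5 ≈ 11 tsp
buttermilk: 0.25 L × 27/5 × 1000 mL/L = 1350 mL
heavy cream: 3 tbsp × 27/5 ≈ 16 tbsp
applesauce: 4 oz × 27/5 × 28.35 g/oz ≈ 612 g
cake flour: 6 tbsp × 27/5 ≈ 32 tbsp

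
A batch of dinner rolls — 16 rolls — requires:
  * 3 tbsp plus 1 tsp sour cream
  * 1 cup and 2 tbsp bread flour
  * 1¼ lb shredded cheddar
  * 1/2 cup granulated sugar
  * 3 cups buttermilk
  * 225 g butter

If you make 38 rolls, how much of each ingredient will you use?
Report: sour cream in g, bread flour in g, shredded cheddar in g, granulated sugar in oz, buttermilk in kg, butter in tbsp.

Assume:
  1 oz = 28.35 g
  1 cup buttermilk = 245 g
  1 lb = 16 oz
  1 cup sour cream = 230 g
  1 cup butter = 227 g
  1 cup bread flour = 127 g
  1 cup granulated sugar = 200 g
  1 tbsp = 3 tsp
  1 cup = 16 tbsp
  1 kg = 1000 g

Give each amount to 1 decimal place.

sour cream: 113.8 g; bread flour: 339.3 g; shredded cheddar: 1346.6 g; granulated sugar: 8.4 oz; buttermilk: 1.7 kg; butter: 37.7 tbsp

Scaling factor: 38/16 = 19/8 = 2.375.
sour cream: (3 tbsp + 1 tsp = 10/3 tbsp) × 19/8 ÷ 16 tbsp/cup × 230 g/cup ≈ 113.8 g
bread flour: (1 cup + 2 tbsp = 1.125 cup) × 19/8 × 127 g/cup ≈ 339.3 g
shredded cheddar: 1.25 lb × 19/8 × 16 oz/lb × 28.35 g/oz ≈ 1346.6 g
granulated sugar: 0.5 cup × 19/8 × 200 g/cup ÷ 28.35 g/oz ≈ 8.4 oz
buttermilk: 3 cup × 19/8 × 245 g/cup ÷ 1000 g/kg ≈ 1.7 kg
butter: 225 g × 19/8 ÷ 227 g/cup × 16 tbsp/cup ≈ 37.7 tbsp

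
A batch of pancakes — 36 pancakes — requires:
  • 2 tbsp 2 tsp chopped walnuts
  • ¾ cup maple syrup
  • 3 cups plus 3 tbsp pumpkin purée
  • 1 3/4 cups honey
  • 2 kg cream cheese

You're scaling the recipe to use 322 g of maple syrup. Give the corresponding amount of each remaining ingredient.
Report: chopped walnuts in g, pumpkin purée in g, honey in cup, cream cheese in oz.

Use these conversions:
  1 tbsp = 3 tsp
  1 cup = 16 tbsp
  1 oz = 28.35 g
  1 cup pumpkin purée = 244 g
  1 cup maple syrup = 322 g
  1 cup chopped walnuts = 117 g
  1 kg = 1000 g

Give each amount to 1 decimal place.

The original recipe has 241.5 g of maple syrup, so the scaling factor is 322 ÷ 241.5 = 4/3.
chopped walnuts: (2 tbsp + 2 tsp = 8/3 tbsp) × 4/3 ÷ 16 tbsp/cup × 117 g/cup = 26.0 g
pumpkin purée: (3 cup + 3 tbsp = 3.1875 cup) × 4/3 × 244 g/cup = 1037.0 g
honey: 1.75 cup × 4/3 ≈ 2.3 cup
cream cheese: 2 kg × 4/3 × 1000 g/kg ÷ 28.35 g/oz ≈ 94.1 oz

chopped walnuts: 26.0 g; pumpkin purée: 1037.0 g; honey: 2.3 cup; cream cheese: 94.1 oz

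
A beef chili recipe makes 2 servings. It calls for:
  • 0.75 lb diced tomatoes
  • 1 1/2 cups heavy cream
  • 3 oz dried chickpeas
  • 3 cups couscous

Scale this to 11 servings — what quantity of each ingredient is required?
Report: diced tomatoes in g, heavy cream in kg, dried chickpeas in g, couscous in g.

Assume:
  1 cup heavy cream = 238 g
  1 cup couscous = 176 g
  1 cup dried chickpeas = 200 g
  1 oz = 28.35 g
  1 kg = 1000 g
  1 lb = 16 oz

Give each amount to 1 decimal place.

diced tomatoes: 1871.1 g; heavy cream: 2.0 kg; dried chickpeas: 467.8 g; couscous: 2904.0 g

Scaling factor: 11/2 = 5.5.
diced tomatoes: 0.75 lb × 11/2 × 16 oz/lb × 28.35 g/oz = 1871.1 g
heavy cream: 1.5 cup × 11/2 × 238 g/cup ÷ 1000 g/kg ≈ 2.0 kg
dried chickpeas: 3 oz × 11/2 × 28.35 g/oz ≈ 467.8 g
couscous: 3 cup × 11/2 × 176 g/cup = 2904.0 g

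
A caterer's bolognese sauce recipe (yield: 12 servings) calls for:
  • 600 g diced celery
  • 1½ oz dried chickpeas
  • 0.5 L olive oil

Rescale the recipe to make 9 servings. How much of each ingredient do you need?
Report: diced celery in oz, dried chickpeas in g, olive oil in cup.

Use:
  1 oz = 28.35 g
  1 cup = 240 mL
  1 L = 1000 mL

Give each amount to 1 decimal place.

Scaling factor: 9/12 = 3/4 = 0.75.
diced celery: 600 g × 3/4 ÷ 28.35 g/oz ≈ 15.9 oz
dried chickpeas: 1.5 oz × 3/4 × 28.35 g/oz ≈ 31.9 g
olive oil: 0.5 L × 3/4 × 1000 mL/L ÷ 240 mL/cup ≈ 1.6 cup

diced celery: 15.9 oz; dried chickpeas: 31.9 g; olive oil: 1.6 cup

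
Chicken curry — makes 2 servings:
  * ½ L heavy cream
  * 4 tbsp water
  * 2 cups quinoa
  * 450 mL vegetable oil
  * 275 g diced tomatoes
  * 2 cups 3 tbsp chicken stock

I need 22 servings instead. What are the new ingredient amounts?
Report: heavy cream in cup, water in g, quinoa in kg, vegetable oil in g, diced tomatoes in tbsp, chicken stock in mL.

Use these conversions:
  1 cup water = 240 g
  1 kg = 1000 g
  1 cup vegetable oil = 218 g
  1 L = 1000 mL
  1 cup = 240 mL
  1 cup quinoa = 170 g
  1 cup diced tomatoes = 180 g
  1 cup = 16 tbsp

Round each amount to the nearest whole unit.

heavy cream: 23 cup; water: 660 g; quinoa: 4 kg; vegetable oil: 4496 g; diced tomatoes: 269 tbsp; chicken stock: 5775 mL

Scaling factor: 22/2 = 11.
heavy cream: 0.5 L × 11 × 1000 mL/L ÷ 240 mL/cup ≈ 23 cup
water: 4 tbsp × 11 ÷ 16 tbsp/cup × 240 g/cup = 660 g
quinoa: 2 cup × 11 × 170 g/cup ÷ 1000 g/kg ≈ 4 kg
vegetable oil: 450 mL × 11 ÷ 240 mL/cup × 218 g/cup ≈ 4496 g
diced tomatoes: 275 g × 11 ÷ 180 g/cup × 16 tbsp/cup ≈ 269 tbsp
chicken stock: (2 cup + 3 tbsp = 2.1875 cup) × 11 × 240 mL/cup = 5775 mL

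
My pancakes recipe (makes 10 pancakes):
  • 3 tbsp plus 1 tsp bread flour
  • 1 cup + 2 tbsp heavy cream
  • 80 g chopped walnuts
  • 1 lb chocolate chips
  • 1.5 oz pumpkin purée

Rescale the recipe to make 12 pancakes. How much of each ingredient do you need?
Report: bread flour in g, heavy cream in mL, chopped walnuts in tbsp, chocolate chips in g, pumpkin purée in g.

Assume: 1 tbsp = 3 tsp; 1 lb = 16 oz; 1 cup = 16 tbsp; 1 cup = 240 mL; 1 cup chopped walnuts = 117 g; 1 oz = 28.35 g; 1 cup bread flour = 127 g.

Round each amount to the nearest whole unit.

Scaling factor: 12/10 = 6/5 = 1.2.
bread flour: (3 tbsp + 1 tsp = 10/3 tbsp) × 6/5 ÷ 16 tbsp/cup × 127 g/cup ≈ 32 g
heavy cream: (1 cup + 2 tbsp = 1.125 cup) × 6/5 × 240 mL/cup = 324 mL
chopped walnuts: 80 g × 6/5 ÷ 117 g/cup × 16 tbsp/cup ≈ 13 tbsp
chocolate chips: 1 lb × 6/5 × 16 oz/lb × 28.35 g/oz ≈ 544 g
pumpkin purée: 1.5 oz × 6/5 × 28.35 g/oz ≈ 51 g

bread flour: 32 g; heavy cream: 324 mL; chopped walnuts: 13 tbsp; chocolate chips: 544 g; pumpkin purée: 51 g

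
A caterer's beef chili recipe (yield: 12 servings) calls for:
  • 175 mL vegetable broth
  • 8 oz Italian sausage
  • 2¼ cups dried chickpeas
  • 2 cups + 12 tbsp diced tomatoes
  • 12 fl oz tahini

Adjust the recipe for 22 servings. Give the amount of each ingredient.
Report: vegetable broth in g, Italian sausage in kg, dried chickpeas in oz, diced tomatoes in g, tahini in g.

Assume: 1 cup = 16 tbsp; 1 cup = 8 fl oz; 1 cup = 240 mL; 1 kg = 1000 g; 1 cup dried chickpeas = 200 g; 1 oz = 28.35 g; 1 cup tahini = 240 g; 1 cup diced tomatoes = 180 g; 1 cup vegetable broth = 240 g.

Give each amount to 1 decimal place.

vegetable broth: 320.8 g; Italian sausage: 0.4 kg; dried chickpeas: 29.1 oz; diced tomatoes: 907.5 g; tahini: 660.0 g

Scaling factor: 22/12 = 11/6.
vegetable broth: 175 mL × 11/6 ÷ 240 mL/cup × 240 g/cup ≈ 320.8 g
Italian sausage: 8 oz × 11/6 × 28.35 g/oz ÷ 1000 g/kg ≈ 0.4 kg
dried chickpeas: 2.25 cup × 11/6 × 200 g/cup ÷ 28.35 g/oz ≈ 29.1 oz
diced tomatoes: (2 cup + 12 tbsp = 2.75 cup) × 11/6 × 180 g/cup = 907.5 g
tahini: 12 fl oz × 11/6 ÷ 8 fl oz/cup × 240 g/cup = 660.0 g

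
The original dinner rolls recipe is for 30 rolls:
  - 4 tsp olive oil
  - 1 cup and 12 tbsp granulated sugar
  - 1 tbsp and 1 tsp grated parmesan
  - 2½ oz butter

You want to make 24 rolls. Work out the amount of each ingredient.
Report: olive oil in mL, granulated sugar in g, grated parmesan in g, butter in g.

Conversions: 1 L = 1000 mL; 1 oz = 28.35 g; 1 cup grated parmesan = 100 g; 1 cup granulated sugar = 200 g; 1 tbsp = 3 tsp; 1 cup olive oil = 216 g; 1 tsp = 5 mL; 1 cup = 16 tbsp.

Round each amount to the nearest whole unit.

Scaling factor: 24/30 = 4/5 = 0.8.
olive oil: 4 tsp × 4/5 × 5 mL/tsp = 16 mL
granulated sugar: (1 cup + 12 tbsp = 1.75 cup) × 4/5 × 200 g/cup = 280 g
grated parmesan: (1 tbsp + 1 tsp = 4/3 tbsp) × 4/5 ÷ 16 tbsp/cup × 100 g/cup ≈ 7 g
butter: 2.5 oz × 4/5 × 28.35 g/oz ≈ 57 g

olive oil: 16 mL; granulated sugar: 280 g; grated parmesan: 7 g; butter: 57 g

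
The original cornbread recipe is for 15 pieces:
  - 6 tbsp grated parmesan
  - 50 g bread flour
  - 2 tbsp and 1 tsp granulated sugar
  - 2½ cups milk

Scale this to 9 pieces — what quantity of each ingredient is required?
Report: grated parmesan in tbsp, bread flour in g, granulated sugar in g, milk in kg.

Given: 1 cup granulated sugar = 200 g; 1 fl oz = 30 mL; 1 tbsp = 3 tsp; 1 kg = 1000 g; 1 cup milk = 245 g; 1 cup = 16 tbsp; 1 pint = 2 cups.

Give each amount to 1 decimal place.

Scaling factor: 9/15 = 3/5 = 0.6.
grated parmesan: 6 tbsp × 3/5 = 3.6 tbsp
bread flour: 50 g × 3/5 = 30.0 g
granulated sugar: (2 tbsp + 1 tsp = 7/3 tbsp) × 3/5 ÷ 16 tbsp/cup × 200 g/cup = 17.5 g
milk: 2.5 cup × 3/5 × 245 g/cup ÷ 1000 g/kg ≈ 0.4 kg

grated parmesan: 3.6 tbsp; bread flour: 30.0 g; granulated sugar: 17.5 g; milk: 0.4 kg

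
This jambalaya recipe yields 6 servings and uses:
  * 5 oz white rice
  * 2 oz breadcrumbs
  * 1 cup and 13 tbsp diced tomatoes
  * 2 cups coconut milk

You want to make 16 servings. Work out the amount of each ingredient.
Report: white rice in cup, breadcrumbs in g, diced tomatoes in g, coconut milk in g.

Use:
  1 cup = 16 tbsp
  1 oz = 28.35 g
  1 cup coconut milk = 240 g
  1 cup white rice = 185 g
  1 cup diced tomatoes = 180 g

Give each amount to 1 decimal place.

white rice: 2.0 cup; breadcrumbs: 151.2 g; diced tomatoes: 870.0 g; coconut milk: 1280.0 g

Scaling factor: 16/6 = 8/3.
white rice: 5 oz × 8/3 × 28.35 g/oz ÷ 185 g/cup ≈ 2.0 cup
breadcrumbs: 2 oz × 8/3 × 28.35 g/oz = 151.2 g
diced tomatoes: (1 cup + 13 tbsp = 1.8125 cup) × 8/3 × 180 g/cup = 870.0 g
coconut milk: 2 cup × 8/3 × 240 g/cup = 1280.0 g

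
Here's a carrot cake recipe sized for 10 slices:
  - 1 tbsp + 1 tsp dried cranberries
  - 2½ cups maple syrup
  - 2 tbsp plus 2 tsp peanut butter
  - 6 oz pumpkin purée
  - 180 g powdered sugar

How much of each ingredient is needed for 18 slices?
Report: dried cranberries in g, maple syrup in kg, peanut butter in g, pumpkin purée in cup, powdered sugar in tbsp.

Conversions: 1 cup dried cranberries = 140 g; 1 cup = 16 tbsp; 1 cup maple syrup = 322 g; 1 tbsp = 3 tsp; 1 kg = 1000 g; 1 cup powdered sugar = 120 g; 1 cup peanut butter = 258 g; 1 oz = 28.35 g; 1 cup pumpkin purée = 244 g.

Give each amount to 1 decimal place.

Scaling factor: 18/10 = 9/5 = 1.8.
dried cranberries: (1 tbsp + 1 tsp = 4/3 tbsp) × 9/5 ÷ 16 tbsp/cup × 140 g/cup = 21.0 g
maple syrup: 2.5 cup × 9/5 × 322 g/cup ÷ 1000 g/kg ≈ 1.4 kg
peanut butter: (2 tbsp + 2 tsp = 8/3 tbsp) × 9/5 ÷ 16 tbsp/cup × 258 g/cup = 77.4 g
pumpkin purée: 6 oz × 9/5 × 28.35 g/oz ÷ 244 g/cup ≈ 1.3 cup
powdered sugar: 180 g × 9/5 ÷ 120 g/cup × 16 tbsp/cup = 43.2 tbsp

dried cranberries: 21.0 g; maple syrup: 1.4 kg; peanut butter: 77.4 g; pumpkin purée: 1.3 cup; powdered sugar: 43.2 tbsp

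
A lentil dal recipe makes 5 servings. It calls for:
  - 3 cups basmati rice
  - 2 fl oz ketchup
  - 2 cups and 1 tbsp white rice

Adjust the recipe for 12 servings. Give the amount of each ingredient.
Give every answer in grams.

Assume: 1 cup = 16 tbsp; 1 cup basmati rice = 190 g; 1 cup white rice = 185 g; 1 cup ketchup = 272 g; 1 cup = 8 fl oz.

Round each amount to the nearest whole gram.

basmati rice: 1368 g; ketchup: 163 g; white rice: 916 g

Scaling factor: 12/5 = 2.4.
basmati rice: 3 cup × 12/5 × 190 g/cup = 1368 g
ketchup: 2 fl oz × 12/5 ÷ 8 fl oz/cup × 272 g/cup ≈ 163 g
white rice: (2 cup + 1 tbsp = 2.0625 cup) × 12/5 × 185 g/cup ≈ 916 g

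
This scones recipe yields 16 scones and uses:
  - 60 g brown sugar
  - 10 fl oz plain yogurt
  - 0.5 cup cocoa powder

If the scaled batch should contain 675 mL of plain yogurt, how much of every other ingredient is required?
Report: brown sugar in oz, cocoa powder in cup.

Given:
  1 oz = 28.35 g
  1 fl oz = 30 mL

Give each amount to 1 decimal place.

The original recipe has 300 mL of plain yogurt, so the scaling factor is 675 ÷ 300 = 9/4 = 2.25.
brown sugar: 60 g × 9/4 ÷ 28.35 g/oz ≈ 4.8 oz
cocoa powder: 0.5 cup × 9/4 ≈ 1.1 cup

brown sugar: 4.8 oz; cocoa powder: 1.1 cup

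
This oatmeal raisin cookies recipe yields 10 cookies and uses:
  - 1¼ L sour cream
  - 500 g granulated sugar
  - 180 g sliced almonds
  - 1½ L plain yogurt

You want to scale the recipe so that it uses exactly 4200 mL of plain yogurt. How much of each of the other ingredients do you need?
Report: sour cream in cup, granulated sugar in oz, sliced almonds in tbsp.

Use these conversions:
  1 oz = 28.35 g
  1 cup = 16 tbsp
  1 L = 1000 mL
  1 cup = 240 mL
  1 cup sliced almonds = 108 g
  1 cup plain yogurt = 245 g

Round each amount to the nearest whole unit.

sour cream: 15 cup; granulated sugar: 49 oz; sliced almonds: 75 tbsp

The original recipe has 1500 mL of plain yogurt, so the scaling factor is 4200 ÷ 1500 = 14/5 = 2.8.
sour cream: 1.25 L × 14/5 × 1000 mL/L ÷ 240 mL/cup ≈ 15 cup
granulated sugar: 500 g × 14/5 ÷ 28.35 g/oz ≈ 49 oz
sliced almonds: 180 g × 14/5 ÷ 108 g/cup × 16 tbsp/cup ≈ 75 tbsp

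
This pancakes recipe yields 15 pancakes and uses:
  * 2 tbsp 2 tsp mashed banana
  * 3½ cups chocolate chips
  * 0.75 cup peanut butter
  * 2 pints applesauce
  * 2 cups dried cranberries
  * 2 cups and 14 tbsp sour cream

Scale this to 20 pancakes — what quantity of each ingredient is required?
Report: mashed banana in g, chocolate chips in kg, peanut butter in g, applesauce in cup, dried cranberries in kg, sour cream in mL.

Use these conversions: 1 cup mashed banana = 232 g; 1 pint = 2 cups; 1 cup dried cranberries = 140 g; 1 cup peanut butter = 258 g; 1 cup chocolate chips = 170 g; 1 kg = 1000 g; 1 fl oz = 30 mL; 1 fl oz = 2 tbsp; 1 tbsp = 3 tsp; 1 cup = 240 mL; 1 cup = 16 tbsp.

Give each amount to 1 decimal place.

Scaling factor: 20/15 = 4/3.
mashed banana: (2 tbsp + 2 tsp = 8/3 tbsp) × 4/3 ÷ 16 tbsp/cup × 232 g/cup ≈ 51.6 g
chocolate chips: 3.5 cup × 4/3 × 170 g/cup ÷ 1000 g/kg ≈ 0.8 kg
peanut butter: 0.75 cup × 4/3 × 258 g/cup = 258.0 g
applesauce: 2 pint × 4/3 × 2 cup/pint ≈ 5.3 cup
dried cranberries: 2 cup × 4/3 × 140 g/cup ÷ 1000 g/kg ≈ 0.4 kg
sour cream: (2 cup + 14 tbsp = 2.875 cup) × 4/3 × 240 mL/cup = 920.0 mL

mashed banana: 51.6 g; chocolate chips: 0.8 kg; peanut butter: 258.0 g; applesauce: 5.3 cup; dried cranberries: 0.4 kg; sour cream: 920.0 mL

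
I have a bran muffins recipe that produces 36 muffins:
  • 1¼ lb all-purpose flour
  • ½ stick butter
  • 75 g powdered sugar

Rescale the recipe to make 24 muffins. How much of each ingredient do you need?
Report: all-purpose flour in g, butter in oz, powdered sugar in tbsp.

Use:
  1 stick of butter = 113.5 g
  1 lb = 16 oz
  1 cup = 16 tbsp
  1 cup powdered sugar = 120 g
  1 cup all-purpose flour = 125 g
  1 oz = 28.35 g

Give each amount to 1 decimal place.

all-purpose flour: 378.0 g; butter: 1.3 oz; powdered sugar: 6.7 tbsp

Scaling factor: 24/36 = 2/3.
all-purpose flour: 1.25 lb × 2/3 × 16 oz/lb × 28.35 g/oz = 378.0 g
butter: 0.5 stick × 2/3 × 113.5 g/stick ÷ 28.35 g/oz ≈ 1.3 oz
powdered sugar: 75 g × 2/3 ÷ 120 g/cup × 16 tbsp/cup ≈ 6.7 tbsp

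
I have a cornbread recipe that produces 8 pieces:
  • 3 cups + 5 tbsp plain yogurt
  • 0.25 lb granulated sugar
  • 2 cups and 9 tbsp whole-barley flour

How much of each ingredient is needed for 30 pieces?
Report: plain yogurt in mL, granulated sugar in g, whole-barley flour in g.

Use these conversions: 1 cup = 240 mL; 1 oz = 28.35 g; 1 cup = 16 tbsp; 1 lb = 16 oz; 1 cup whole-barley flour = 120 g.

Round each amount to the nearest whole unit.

plain yogurt: 2981 mL; granulated sugar: 425 g; whole-barley flour: 1153 g

Scaling factor: 30/8 = 15/4 = 3.75.
plain yogurt: (3 cup + 5 tbsp = 3.3125 cup) × 15/4 × 240 mL/cup ≈ 2981 mL
granulated sugar: 0.25 lb × 15/4 × 16 oz/lb × 28.35 g/oz ≈ 425 g
whole-barley flour: (2 cup + 9 tbsp = 2.5625 cup) × 15/4 × 120 g/cup ≈ 1153 g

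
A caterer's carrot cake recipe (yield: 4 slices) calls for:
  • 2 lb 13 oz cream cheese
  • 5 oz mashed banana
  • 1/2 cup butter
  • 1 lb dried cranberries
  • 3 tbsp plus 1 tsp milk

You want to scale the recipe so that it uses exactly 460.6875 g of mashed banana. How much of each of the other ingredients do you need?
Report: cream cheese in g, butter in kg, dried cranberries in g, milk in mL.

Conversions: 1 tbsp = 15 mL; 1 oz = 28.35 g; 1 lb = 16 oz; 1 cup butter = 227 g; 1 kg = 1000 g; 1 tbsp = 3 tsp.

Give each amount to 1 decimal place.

cream cheese: 4146.2 g; butter: 0.4 kg; dried cranberries: 1474.2 g; milk: 162.5 mL

The original recipe has 141.75 g of mashed banana, so the scaling factor is 460.6875 ÷ 141.75 = 13/4 = 3.25.
cream cheese: (2 lb + 13 oz = 2.8125 lb) × 13/4 × 16 oz/lb × 28.35 g/oz ≈ 4146.2 g
butter: 0.5 cup × 13/4 × 227 g/cup ÷ 1000 g/kg ≈ 0.4 kg
dried cranberries: 1 lb × 13/4 × 16 oz/lb × 28.35 g/oz = 1474.2 g
milk: (3 tbsp + 1 tsp = 10/3 tbsp) × 13/4 × 15 mL/tbsp = 162.5 mL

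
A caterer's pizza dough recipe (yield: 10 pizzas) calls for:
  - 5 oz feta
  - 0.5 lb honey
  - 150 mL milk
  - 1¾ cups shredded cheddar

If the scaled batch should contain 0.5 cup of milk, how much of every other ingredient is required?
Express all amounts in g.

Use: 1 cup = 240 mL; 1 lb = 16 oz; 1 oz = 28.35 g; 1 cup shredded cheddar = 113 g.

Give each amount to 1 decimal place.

The original recipe has 0.625 cup of milk, so the scaling factor is 0.5 ÷ 0.625 = 4/5 = 0.8.
feta: 5 oz × 4/5 × 28.35 g/oz = 113.4 g
honey: 0.5 lb × 4/5 × 16 oz/lb × 28.35 g/oz ≈ 181.4 g
shredded cheddar: 1.75 cup × 4/5 × 113 g/cup = 158.2 g

feta: 113.4 g; honey: 181.4 g; shredded cheddar: 158.2 g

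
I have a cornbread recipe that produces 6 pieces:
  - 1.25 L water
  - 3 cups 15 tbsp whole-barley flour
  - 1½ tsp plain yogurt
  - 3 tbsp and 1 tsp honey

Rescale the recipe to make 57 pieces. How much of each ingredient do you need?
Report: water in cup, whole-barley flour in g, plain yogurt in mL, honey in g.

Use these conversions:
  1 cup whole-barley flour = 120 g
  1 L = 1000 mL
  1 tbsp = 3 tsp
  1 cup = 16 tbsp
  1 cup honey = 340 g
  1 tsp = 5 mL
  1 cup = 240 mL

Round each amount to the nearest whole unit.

water: 49 cup; whole-barley flour: 4489 g; plain yogurt: 71 mL; honey: 673 g

Scaling factor: 57/6 = 19/2 = 9.5.
water: 1.25 L × 19/2 × 1000 mL/L ÷ 240 mL/cup ≈ 49 cup
whole-barley flour: (3 cup + 15 tbsp = 3.9375 cup) × 19/2 × 120 g/cup ≈ 4489 g
plain yogurt: 1.5 tsp × 19/2 × 5 mL/tsp ≈ 71 mL
honey: (3 tbsp + 1 tsp = 10/3 tbsp) × 19/2 ÷ 16 tbsp/cup × 340 g/cup ≈ 673 g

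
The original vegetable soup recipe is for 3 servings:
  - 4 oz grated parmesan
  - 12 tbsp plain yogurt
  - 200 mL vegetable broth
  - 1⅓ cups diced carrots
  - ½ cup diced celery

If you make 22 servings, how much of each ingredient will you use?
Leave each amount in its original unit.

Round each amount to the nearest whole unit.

Scaling factor: 22/3.
grated parmesan: 4 oz × 22/3 ≈ 29 oz
plain yogurt: 12 tbsp × 22/3 = 88 tbsp
vegetable broth: 200 mL × 22/3 ≈ 1467 mL
diced carrots: 4/3 cup × 22/3 ≈ 10 cup
diced celery: 0.5 cup × 22/3 ≈ 4 cup

grated parmesan: 29 oz; plain yogurt: 88 tbsp; vegetable broth: 1467 mL; diced carrots: 10 cup; diced celery: 4 cup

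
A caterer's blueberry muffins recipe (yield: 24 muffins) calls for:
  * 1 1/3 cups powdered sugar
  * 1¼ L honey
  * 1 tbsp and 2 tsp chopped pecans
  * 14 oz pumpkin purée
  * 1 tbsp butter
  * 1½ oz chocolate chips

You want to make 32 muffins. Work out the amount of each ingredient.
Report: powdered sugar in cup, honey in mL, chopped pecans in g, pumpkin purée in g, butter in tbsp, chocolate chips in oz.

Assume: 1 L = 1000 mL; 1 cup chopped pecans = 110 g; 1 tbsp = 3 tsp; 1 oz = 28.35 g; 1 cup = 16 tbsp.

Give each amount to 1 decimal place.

Scaling factor: 32/24 = 4/3.
powdered sugar: 4/3 cup × 4/3 ≈ 1.8 cup
honey: 1.25 L × 4/3 × 1000 mL/L ≈ 1666.7 mL
chopped pecans: (1 tbsp + 2 tsp = 5/3 tbsp) × 4/3 ÷ 16 tbsp/cup × 110 g/cup ≈ 15.3 g
pumpkin purée: 14 oz × 4/3 × 28.35 g/oz = 529.2 g
butter: 1 tbsp × 4/3 ≈ 1.3 tbsp
chocolate chips: 1.5 oz × 4/3 = 2.0 oz

powdered sugar: 1.8 cup; honey: 1666.7 mL; chopped pecans: 15.3 g; pumpkin purée: 529.2 g; butter: 1.3 tbsp; chocolate chips: 2.0 oz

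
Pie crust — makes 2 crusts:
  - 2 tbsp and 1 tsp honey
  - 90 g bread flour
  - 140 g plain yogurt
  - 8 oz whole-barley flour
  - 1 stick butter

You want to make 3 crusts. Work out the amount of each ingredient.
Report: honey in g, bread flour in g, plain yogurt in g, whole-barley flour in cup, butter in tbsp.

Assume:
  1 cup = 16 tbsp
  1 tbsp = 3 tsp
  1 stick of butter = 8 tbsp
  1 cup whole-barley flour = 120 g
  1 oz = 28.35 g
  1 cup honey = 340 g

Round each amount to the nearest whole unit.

Scaling factor: 3/2 = 1.5.
honey: (2 tbsp + 1 tsp = 7/3 tbsp) × 3/2 ÷ 16 tbsp/cup × 340 g/cup ≈ 74 g
bread flour: 90 g × 3/2 = 135 g
plain yogurt: 140 g × 3/2 = 210 g
whole-barley flour: 8 oz × 3/2 × 28.35 g/oz ÷ 120 g/cup ≈ 3 cup
butter: 1 stick × 3/2 × 8 tbsp/stick = 12 tbsp

honey: 74 g; bread flour: 135 g; plain yogurt: 210 g; whole-barley flour: 3 cup; butter: 12 tbsp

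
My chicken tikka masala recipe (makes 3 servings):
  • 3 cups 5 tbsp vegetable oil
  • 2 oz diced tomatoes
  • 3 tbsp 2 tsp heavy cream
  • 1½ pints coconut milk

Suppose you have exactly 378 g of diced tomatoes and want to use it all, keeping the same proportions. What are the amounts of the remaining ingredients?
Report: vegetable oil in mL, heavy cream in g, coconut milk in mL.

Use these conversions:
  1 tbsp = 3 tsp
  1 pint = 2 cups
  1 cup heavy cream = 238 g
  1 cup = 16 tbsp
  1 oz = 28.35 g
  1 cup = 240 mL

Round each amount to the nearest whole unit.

The original recipe has 56.7 g of diced tomatoes, so the scaling factor is 378 ÷ 56.7 = 20/3.
vegetable oil: (3 cup + 5 tbsp = 3.3125 cup) × 20/3 × 240 mL/cup = 5300 mL
heavy cream: (3 tbsp + 2 tsp = 11/3 tbsp) × 20/3 ÷ 16 tbsp/cup × 238 g/cup ≈ 364 g
coconut milk: 1.5 pint × 20/3 × 2 cup/pint × 240 mL/cup = 4800 mL

vegetable oil: 5300 mL; heavy cream: 364 g; coconut milk: 4800 mL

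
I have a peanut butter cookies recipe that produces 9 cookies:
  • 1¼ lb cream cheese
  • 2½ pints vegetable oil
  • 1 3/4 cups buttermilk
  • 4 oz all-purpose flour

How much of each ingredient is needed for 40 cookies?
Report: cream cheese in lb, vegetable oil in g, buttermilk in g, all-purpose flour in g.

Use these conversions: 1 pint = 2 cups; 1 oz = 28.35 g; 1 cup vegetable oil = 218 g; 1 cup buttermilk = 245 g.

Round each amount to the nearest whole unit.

cream cheese: 6 lb; vegetable oil: 4844 g; buttermilk: 1906 g; all-purpose flour: 504 g

Scaling factor: 40/9.
cream cheese: 1.25 lb × 40/9 ≈ 6 lb
vegetable oil: 2.5 pint × 40/9 × 2 cup/pint × 218 g/cup ≈ 4844 g
buttermilk: 1.75 cup × 40/9 × 245 g/cup ≈ 1906 g
all-purpose flour: 4 oz × 40/9 × 28.35 g/oz = 504 g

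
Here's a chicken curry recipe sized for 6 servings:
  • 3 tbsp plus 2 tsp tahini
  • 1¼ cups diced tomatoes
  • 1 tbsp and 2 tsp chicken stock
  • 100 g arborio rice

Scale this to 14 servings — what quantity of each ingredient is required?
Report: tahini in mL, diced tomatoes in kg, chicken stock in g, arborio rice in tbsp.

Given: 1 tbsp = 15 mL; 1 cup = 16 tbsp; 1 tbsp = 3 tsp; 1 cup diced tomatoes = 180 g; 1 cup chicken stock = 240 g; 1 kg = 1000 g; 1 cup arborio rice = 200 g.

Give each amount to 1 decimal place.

Scaling factor: 14/6 = 7/3.
tahini: (3 tbsp + 2 tsp = 11/3 tbsp) × 7/3 × 15 mL/tbsp ≈ 128.3 mL
diced tomatoes: 1.25 cup × 7/3 × 180 g/cup ÷ 1000 g/kg ≈ 0.5 kg
chicken stock: (1 tbsp + 2 tsp = 5/3 tbsp) × 7/3 ÷ 16 tbsp/cup × 240 g/cup ≈ 58.3 g
arborio rice: 100 g × 7/3 ÷ 200 g/cup × 16 tbsp/cup ≈ 18.7 tbsp

tahini: 128.3 mL; diced tomatoes: 0.5 kg; chicken stock: 58.3 g; arborio rice: 18.7 tbsp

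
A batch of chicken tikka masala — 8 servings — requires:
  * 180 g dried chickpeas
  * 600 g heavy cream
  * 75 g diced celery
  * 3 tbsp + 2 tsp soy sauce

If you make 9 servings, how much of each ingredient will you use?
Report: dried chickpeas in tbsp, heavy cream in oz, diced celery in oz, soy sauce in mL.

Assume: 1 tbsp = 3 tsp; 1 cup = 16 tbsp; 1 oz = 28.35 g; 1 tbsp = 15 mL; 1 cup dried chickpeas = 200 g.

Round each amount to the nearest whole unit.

Scaling factor: 9/8 = 1.125.
dried chickpeas: 180 g × 9/8 ÷ 200 g/cup × 16 tbsp/cup ≈ 16 tbsp
heavy cream: 600 g × 9/8 ÷ 28.35 g/oz ≈ 24 oz
diced celery: 75 g × 9/8 ÷ 28.35 g/oz ≈ 3 oz
soy sauce: (3 tbsp + 2 tsp = 11/3 tbsp) × 9/8 × 15 mL/tbsp ≈ 62 mL

dried chickpeas: 16 tbsp; heavy cream: 24 oz; diced celery: 3 oz; soy sauce: 62 mL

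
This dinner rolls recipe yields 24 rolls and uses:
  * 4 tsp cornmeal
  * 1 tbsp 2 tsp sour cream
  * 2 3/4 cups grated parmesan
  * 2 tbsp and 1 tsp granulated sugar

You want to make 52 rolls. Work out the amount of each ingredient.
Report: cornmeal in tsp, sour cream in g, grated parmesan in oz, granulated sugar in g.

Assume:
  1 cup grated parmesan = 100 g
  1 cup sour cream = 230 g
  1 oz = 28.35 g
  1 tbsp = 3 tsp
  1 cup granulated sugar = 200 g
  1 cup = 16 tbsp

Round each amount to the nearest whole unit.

Scaling factor: 52/24 = 13/6.
cornmeal: 4 tsp × 13/6 ≈ 9 tsp
sour cream: (1 tbsp + 2 tsp = 5/3 tbsp) × 13/6 ÷ 16 tbsp/cup × 230 g/cup ≈ 52 g
grated parmesan: 2.75 cup × 13/6 × 100 g/cup ÷ 28.35 g/oz ≈ 21 oz
granulated sugar: (2 tbsp + 1 tsp = 7/3 tbsp) × 13/6 ÷ 16 tbsp/cup × 200 g/cup ≈ 63 g

cornmeal: 9 tsp; sour cream: 52 g; grated parmesan: 21 oz; granulated sugar: 63 g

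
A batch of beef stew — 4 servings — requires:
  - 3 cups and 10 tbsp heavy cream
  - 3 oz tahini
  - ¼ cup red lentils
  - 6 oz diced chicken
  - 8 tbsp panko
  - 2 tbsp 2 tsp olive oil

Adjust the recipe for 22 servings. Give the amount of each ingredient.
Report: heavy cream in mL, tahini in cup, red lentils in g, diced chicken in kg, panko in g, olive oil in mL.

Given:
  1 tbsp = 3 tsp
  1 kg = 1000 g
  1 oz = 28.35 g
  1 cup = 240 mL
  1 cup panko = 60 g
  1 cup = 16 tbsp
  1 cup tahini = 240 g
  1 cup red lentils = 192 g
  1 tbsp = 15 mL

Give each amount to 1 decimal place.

Scaling factor: 22/4 = 11/2 = 5.5.
heavy cream: (3 cup + 10 tbsp = 3.625 cup) × 11/2 × 240 mL/cup = 4785.0 mL
tahini: 3 oz × 11/2 × 28.35 g/oz ÷ 240 g/cup ≈ 1.9 cup
red lentils: 0.25 cup × 11/2 × 192 g/cup = 264.0 g
diced chicken: 6 oz × 11/2 × 28.35 g/oz ÷ 1000 g/kg ≈ 0.9 kg
panko: 8 tbsp × 11/2 ÷ 16 tbsp/cup × 60 g/cup = 165.0 g
olive oil: (2 tbsp + 2 tsp = 8/3 tbsp) × 11/2 × 15 mL/tbsp = 220.0 mL

heavy cream: 4785.0 mL; tahini: 1.9 cup; red lentils: 264.0 g; diced chicken: 0.9 kg; panko: 165.0 g; olive oil: 220.0 mL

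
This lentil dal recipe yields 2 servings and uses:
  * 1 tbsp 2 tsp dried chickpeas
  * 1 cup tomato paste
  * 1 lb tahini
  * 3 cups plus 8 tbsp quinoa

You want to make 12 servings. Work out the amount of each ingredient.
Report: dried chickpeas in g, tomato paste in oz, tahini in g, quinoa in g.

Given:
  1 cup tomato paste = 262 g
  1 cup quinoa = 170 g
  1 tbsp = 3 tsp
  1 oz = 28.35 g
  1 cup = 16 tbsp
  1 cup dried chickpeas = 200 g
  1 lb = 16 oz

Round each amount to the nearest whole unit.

Scaling factor: 12/2 = 6.
dried chickpeas: (1 tbsp + 2 tsp = 5/3 tbsp) × 6 ÷ 16 tbsp/cup × 200 g/cup = 125 g
tomato paste: 1 cup × 6 × 262 g/cup ÷ 28.35 g/oz ≈ 55 oz
tahini: 1 lb × 6 × 16 oz/lb × 28.35 g/oz ≈ 2722 g
quinoa: (3 cup + 8 tbsp = 3.5 cup) × 6 × 170 g/cup = 3570 g

dried chickpeas: 125 g; tomato paste: 55 oz; tahini: 2722 g; quinoa: 3570 g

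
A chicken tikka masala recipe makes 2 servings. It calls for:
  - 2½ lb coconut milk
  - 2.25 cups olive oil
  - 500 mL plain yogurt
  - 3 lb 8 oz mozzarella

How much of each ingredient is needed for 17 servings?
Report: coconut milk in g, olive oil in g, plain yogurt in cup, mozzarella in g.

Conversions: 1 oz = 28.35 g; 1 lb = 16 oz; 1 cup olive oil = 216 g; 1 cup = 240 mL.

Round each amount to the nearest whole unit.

Scaling factor: 17/2 = 8.5.
coconut milk: 2.5 lb × 17/2 × 16 oz/lb × 28.35 g/oz = 9639 g
olive oil: 2.25 cup × 17/2 × 216 g/cup = 4131 g
plain yogurt: 500 mL × 17/2 ÷ 240 mL/cup ≈ 18 cup
mozzarella: (3 lb + 8 oz = 3.5 lb) × 17/2 × 16 oz/lb × 28.35 g/oz ≈ 13495 g

coconut milk: 9639 g; olive oil: 4131 g; plain yogurt: 18 cup; mozzarella: 13495 g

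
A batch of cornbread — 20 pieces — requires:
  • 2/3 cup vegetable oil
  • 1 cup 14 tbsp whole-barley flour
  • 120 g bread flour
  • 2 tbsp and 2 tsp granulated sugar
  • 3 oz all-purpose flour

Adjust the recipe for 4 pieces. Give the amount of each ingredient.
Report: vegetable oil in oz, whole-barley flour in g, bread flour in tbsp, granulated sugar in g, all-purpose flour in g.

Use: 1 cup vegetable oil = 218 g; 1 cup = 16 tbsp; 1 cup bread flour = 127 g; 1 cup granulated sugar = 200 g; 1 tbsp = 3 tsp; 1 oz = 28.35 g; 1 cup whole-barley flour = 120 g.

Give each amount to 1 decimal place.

Scaling factor: 4/20 = 1/5 = 0.2.
vegetable oil: 2/3 cup × 1/5 × 218 g/cup ÷ 28.35 g/oz ≈ 1.0 oz
whole-barley flour: (1 cup + 14 tbsp = 1.875 cup) × 1/5 × 120 g/cup = 45.0 g
bread flour: 120 g × 1/5 ÷ 127 g/cup × 16 tbsp/cup ≈ 3.0 tbsp
granulated sugar: (2 tbsp + 2 tsp = 8/3 tbsp) × 1/5 ÷ 16 tbsp/cup × 200 g/cup ≈ 6.7 g
all-purpose flour: 3 oz × 1/5 × 28.35 g/oz ≈ 17.0 g

vegetable oil: 1.0 oz; whole-barley flour: 45.0 g; bread flour: 3.0 tbsp; granulated sugar: 6.7 g; all-purpose flour: 17.0 g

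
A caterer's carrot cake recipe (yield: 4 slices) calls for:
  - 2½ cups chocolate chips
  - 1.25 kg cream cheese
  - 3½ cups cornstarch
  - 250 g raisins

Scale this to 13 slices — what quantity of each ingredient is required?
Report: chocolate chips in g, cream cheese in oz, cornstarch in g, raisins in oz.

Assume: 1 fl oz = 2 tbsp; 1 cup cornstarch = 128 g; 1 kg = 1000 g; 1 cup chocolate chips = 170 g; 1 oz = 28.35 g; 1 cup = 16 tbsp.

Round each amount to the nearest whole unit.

Scaling factor: 13/4 = 3.25.
chocolate chips: 2.5 cup × 13/4 × 170 g/cup ≈ 1381 g
cream cheese: 1.25 kg × 13/4 × 1000 g/kg ÷ 28.35 g/oz ≈ 143 oz
cornstarch: 3.5 cup × 13/4 × 128 g/cup = 1456 g
raisins: 250 g × 13/4 ÷ 28.35 g/oz ≈ 29 oz

chocolate chips: 1381 g; cream cheese: 143 oz; cornstarch: 1456 g; raisins: 29 oz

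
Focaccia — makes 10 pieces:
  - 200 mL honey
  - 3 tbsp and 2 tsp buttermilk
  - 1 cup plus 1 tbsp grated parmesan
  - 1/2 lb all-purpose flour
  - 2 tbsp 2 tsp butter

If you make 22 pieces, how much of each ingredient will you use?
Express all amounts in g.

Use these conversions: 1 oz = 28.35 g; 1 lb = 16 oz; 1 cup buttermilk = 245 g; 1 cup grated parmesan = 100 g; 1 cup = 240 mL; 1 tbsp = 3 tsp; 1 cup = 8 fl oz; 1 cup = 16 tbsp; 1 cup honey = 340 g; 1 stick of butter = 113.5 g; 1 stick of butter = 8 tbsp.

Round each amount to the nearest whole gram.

Scaling factor: 22/10 = 11/5 = 2.2.
honey: 200 mL × 11/5 ÷ 240 mL/cup × 340 g/cup ≈ 623 g
buttermilk: (3 tbsp + 2 tsp = 11/3 tbsp) × 11/5 ÷ 16 tbsp/cup × 245 g/cup ≈ 124 g
grated parmesan: (1 cup + 1 tbsp = 1.0625 cup) × 11/5 × 100 g/cup ≈ 234 g
all-purpose flour: 0.5 lb × 11/5 × 16 oz/lb × 28.35 g/oz ≈ 499 g
butter: (2 tbsp + 2 tsp = 8/3 tbsp) × 11/5 ÷ 8 tbsp/stick × 113.5 g/stick ≈ 83 g

honey: 623 g; buttermilk: 124 g; grated parmesan: 234 g; all-purpose flour: 499 g; butter: 83 g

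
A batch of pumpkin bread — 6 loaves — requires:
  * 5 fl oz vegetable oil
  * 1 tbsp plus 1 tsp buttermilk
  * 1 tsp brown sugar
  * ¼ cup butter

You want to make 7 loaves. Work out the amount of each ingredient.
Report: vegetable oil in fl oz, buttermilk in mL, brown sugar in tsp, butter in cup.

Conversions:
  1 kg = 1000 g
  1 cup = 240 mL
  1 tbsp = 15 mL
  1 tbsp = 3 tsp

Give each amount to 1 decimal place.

vegetable oil: 5.8 fl oz; buttermilk: 23.3 mL; brown sugar: 1.2 tsp; butter: 0.3 cup

Scaling factor: 7/6.
vegetable oil: 5 fl oz × 7/6 ≈ 5.8 fl oz
buttermilk: (1 tbsp + 1 tsp = 4/3 tbsp) × 7/6 × 15 mL/tbsp ≈ 23.3 mL
brown sugar: 1 tsp × 7/6 ≈ 1.2 tsp
butter: 0.25 cup × 7/6 ≈ 0.3 cup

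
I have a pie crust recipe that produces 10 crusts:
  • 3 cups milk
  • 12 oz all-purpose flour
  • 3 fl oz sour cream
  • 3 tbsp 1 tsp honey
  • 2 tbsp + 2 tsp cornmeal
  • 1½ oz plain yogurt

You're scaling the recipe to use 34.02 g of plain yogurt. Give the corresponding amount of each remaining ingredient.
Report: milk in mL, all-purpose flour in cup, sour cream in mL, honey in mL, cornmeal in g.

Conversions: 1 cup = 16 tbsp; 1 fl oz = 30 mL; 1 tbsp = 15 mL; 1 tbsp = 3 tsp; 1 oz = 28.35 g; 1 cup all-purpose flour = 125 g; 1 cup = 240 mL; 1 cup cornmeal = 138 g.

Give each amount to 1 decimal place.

milk: 576.0 mL; all-purpose flour: 2.2 cup; sour cream: 72.0 mL; honey: 40.0 mL; cornmeal: 18.4 g

The original recipe has 42.525 g of plain yogurt, so the scaling factor is 34.02 ÷ 42.525 = 4/5 = 0.8.
milk: 3 cup × 4/5 × 240 mL/cup = 576.0 mL
all-purpose flour: 12 oz × 4/5 × 28.35 g/oz ÷ 125 g/cup ≈ 2.2 cup
sour cream: 3 fl oz × 4/5 × 30 mL/fl oz = 72.0 mL
honey: (3 tbsp + 1 tsp = 10/3 tbsp) × 4/5 × 15 mL/tbsp = 40.0 mL
cornmeal: (2 tbsp + 2 tsp = 8/3 tbsp) × 4/5 ÷ 16 tbsp/cup × 138 g/cup = 18.4 g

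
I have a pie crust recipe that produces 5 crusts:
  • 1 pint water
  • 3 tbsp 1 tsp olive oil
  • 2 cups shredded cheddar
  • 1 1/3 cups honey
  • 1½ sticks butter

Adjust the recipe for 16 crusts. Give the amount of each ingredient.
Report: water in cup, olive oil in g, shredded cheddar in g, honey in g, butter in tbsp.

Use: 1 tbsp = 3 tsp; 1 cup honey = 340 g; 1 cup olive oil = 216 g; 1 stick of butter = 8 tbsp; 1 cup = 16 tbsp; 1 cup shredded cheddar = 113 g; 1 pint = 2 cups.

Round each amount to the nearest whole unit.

Scaling factor: 16/5 = 3.2.
water: 1 pint × 16/5 × 2 cup/pint ≈ 6 cup
olive oil: (3 tbsp + 1 tsp = 10/3 tbsp) × 16/5 ÷ 16 tbsp/cup × 216 g/cup = 144 g
shredded cheddar: 2 cup × 16/5 × 113 g/cup ≈ 723 g
honey: 4/3 cup × 16/5 × 340 g/cup ≈ 1451 g
butter: 1.5 stick × 16/5 × 8 tbsp/stick ≈ 38 tbsp

water: 6 cup; olive oil: 144 g; shredded cheddar: 723 g; honey: 1451 g; butter: 38 tbsp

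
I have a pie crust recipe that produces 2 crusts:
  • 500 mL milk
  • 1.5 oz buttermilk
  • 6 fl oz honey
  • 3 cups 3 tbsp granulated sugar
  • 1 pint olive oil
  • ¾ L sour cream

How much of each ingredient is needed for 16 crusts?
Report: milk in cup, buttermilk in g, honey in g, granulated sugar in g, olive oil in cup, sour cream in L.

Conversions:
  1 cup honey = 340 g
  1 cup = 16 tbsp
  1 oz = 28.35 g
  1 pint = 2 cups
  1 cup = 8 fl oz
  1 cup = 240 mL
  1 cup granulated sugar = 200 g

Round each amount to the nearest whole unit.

Scaling factor: 16/2 = 8.
milk: 500 mL × 8 ÷ 240 mL/cup ≈ 17 cup
buttermilk: 1.5 oz × 8 × 28.35 g/oz ≈ 340 g
honey: 6 fl oz × 8 ÷ 8 fl oz/cup × 340 g/cup = 2040 g
granulated sugar: (3 cup + 3 tbsp = 3.1875 cup) × 8 × 200 g/cup = 5100 g
olive oil: 1 pint × 8 × 2 cup/pint = 16 cup
sour cream: 0.75 L × 8 = 6 L

milk: 17 cup; buttermilk: 340 g; honey: 2040 g; granulated sugar: 5100 g; olive oil: 16 cup; sour cream: 6 L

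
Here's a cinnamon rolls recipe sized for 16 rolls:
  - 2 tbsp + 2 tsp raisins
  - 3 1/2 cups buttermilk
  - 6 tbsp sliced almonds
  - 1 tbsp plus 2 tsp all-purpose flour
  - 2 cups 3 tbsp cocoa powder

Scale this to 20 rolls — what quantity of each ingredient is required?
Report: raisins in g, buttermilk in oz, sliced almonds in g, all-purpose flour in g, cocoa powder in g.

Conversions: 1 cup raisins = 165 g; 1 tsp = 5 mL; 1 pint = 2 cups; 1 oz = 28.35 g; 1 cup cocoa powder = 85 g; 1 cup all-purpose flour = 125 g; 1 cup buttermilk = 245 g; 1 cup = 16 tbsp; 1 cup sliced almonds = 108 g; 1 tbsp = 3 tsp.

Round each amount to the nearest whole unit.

raisins: 34 g; buttermilk: 38 oz; sliced almonds: 51 g; all-purpose flour: 16 g; cocoa powder: 232 g

Scaling factor: 20/16 = 5/4 = 1.25.
raisins: (2 tbsp + 2 tsp = 8/3 tbsp) × 5/4 ÷ 16 tbsp/cup × 165 g/cup ≈ 34 g
buttermilk: 3.5 cup × 5/4 × 245 g/cup ÷ 28.35 g/oz ≈ 38 oz
sliced almonds: 6 tbsp × 5/4 ÷ 16 tbsp/cup × 108 g/cup ≈ 51 g
all-purpose flour: (1 tbsp + 2 tsp = 5/3 tbsp) × 5/4 ÷ 16 tbsp/cup × 125 g/cup ≈ 16 g
cocoa powder: (2 cup + 3 tbsp = 2.1875 cup) × 5/4 × 85 g/cup ≈ 232 g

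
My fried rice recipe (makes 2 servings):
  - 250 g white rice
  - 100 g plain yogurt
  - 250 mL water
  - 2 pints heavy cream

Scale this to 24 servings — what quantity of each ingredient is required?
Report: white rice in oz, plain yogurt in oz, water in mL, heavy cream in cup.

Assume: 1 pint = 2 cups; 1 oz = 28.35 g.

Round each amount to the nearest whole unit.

white rice: 106 oz; plain yogurt: 42 oz; water: 3000 mL; heavy cream: 48 cup

Scaling factor: 24/2 = 12.
white rice: 250 g × 12 ÷ 28.35 g/oz ≈ 106 oz
plain yogurt: 100 g × 12 ÷ 28.35 g/oz ≈ 42 oz
water: 250 mL × 12 = 3000 mL
heavy cream: 2 pint × 12 × 2 cup/pint = 48 cup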